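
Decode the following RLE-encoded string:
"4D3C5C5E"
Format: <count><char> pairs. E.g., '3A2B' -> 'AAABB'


Expanding each <count><char> pair:
  4D -> 'DDDD'
  3C -> 'CCC'
  5C -> 'CCCCC'
  5E -> 'EEEEE'

Decoded = DDDDCCCCCCCCEEEEE


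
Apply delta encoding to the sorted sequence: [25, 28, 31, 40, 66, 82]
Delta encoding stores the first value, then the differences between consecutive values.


First value: 25
Deltas:
  28 - 25 = 3
  31 - 28 = 3
  40 - 31 = 9
  66 - 40 = 26
  82 - 66 = 16


Delta encoded: [25, 3, 3, 9, 26, 16]


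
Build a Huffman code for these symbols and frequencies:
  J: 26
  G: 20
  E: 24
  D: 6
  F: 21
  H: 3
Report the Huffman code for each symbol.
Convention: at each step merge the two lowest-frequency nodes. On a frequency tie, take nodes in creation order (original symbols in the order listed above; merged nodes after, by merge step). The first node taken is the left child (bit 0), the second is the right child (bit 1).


Huffman tree construction:
Step 1: Merge H(3) + D(6) = 9
Step 2: Merge (H+D)(9) + G(20) = 29
Step 3: Merge F(21) + E(24) = 45
Step 4: Merge J(26) + ((H+D)+G)(29) = 55
Step 5: Merge (F+E)(45) + (J+((H+D)+G))(55) = 100
Read each symbol's code off the tree from the root (left child = 0, right child = 1).

Codes:
  J: 10 (length 2)
  G: 111 (length 3)
  E: 01 (length 2)
  D: 1101 (length 4)
  F: 00 (length 2)
  H: 1100 (length 4)
Average code length: 238/100 = 2.3800 bits/symbol


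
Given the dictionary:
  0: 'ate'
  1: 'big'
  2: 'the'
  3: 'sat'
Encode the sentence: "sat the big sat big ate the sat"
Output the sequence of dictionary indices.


Look up each word in the dictionary:
  'sat' -> 3
  'the' -> 2
  'big' -> 1
  'sat' -> 3
  'big' -> 1
  'ate' -> 0
  'the' -> 2
  'sat' -> 3

Encoded: [3, 2, 1, 3, 1, 0, 2, 3]


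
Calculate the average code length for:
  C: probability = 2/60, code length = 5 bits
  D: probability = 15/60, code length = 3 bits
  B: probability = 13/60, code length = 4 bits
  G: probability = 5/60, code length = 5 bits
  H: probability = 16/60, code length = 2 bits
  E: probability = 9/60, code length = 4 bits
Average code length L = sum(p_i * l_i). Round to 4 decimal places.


Weighted contributions p_i * l_i:
  C: (2/60) * 5 = 10/60
  D: (15/60) * 3 = 45/60
  B: (13/60) * 4 = 52/60
  G: (5/60) * 5 = 25/60
  H: (16/60) * 2 = 32/60
  E: (9/60) * 4 = 36/60
Sum = (10 + 45 + 52 + 25 + 32 + 36)/60 = 200/60

L = 200/60 = 3.3333 bits/symbol


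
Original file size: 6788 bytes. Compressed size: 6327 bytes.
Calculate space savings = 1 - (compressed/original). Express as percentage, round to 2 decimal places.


ratio = compressed/original = 6327/6788 = 0.932086
savings = 1 - ratio = 1 - 0.932086 = 0.067914
as a percentage: 0.067914 * 100 = 6.79%

Space savings = 1 - 6327/6788 = 6.79%


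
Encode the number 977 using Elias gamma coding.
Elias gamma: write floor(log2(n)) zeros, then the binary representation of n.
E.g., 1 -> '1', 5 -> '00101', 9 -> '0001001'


num_bits = floor(log2(977)) + 1 = 10
leading_zeros = num_bits - 1 = 9
binary(977) = 1111010001

Elias gamma(977) = '000000000' + '1111010001' = 0000000001111010001 (19 bits)


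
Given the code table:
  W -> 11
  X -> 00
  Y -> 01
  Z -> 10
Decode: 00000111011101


Decoding:
00 -> X
00 -> X
01 -> Y
11 -> W
01 -> Y
11 -> W
01 -> Y


Result: XXYWYWY


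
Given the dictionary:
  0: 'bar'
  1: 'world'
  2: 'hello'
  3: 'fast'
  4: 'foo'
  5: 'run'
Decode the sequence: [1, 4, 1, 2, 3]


Look up each index in the dictionary:
  1 -> 'world'
  4 -> 'foo'
  1 -> 'world'
  2 -> 'hello'
  3 -> 'fast'

Decoded: "world foo world hello fast"


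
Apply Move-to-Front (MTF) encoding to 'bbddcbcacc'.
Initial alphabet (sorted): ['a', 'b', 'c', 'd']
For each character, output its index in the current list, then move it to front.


MTF encoding:
'b': index 1 in ['a', 'b', 'c', 'd'] -> ['b', 'a', 'c', 'd']
'b': index 0 in ['b', 'a', 'c', 'd'] -> ['b', 'a', 'c', 'd']
'd': index 3 in ['b', 'a', 'c', 'd'] -> ['d', 'b', 'a', 'c']
'd': index 0 in ['d', 'b', 'a', 'c'] -> ['d', 'b', 'a', 'c']
'c': index 3 in ['d', 'b', 'a', 'c'] -> ['c', 'd', 'b', 'a']
'b': index 2 in ['c', 'd', 'b', 'a'] -> ['b', 'c', 'd', 'a']
'c': index 1 in ['b', 'c', 'd', 'a'] -> ['c', 'b', 'd', 'a']
'a': index 3 in ['c', 'b', 'd', 'a'] -> ['a', 'c', 'b', 'd']
'c': index 1 in ['a', 'c', 'b', 'd'] -> ['c', 'a', 'b', 'd']
'c': index 0 in ['c', 'a', 'b', 'd'] -> ['c', 'a', 'b', 'd']


Output: [1, 0, 3, 0, 3, 2, 1, 3, 1, 0]


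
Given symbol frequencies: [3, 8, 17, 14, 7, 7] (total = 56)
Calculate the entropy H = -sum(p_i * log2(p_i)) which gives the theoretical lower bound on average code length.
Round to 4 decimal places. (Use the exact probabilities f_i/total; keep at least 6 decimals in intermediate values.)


Per-symbol terms -p_i * log2(p_i) with p_i = f_i/56:
  p = 3/56 = 0.053571: log2(p) = -4.222392, -p*log2(p) = 0.226200
  p = 8/56 = 0.142857: log2(p) = -2.807355, -p*log2(p) = 0.401051
  p = 17/56 = 0.303571: log2(p) = -1.719892, -p*log2(p) = 0.522110
  p = 14/56 = 0.250000: log2(p) = -2.000000, -p*log2(p) = 0.500000
  p = 7/56 = 0.125000: log2(p) = -3.000000, -p*log2(p) = 0.375000
  p = 7/56 = 0.125000: log2(p) = -3.000000, -p*log2(p) = 0.375000
H = 0.226200 + 0.401051 + 0.522110 + 0.500000 + 0.375000 + 0.375000 = 2.399361

H = 2.3994 bits/symbol


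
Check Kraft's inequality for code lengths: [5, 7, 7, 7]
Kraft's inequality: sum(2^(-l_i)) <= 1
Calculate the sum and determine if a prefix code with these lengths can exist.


Sum = 2^(-5) + 2^(-7) + 2^(-7) + 2^(-7)
    = 0.03125 + 0.0078125 + 0.0078125 + 0.0078125
    = 7/128 = 0.0546875
Since 0.0546875 <= 1, Kraft's inequality IS satisfied.
A prefix code with these lengths CAN exist.

Kraft sum = 0.0546875. Satisfied.


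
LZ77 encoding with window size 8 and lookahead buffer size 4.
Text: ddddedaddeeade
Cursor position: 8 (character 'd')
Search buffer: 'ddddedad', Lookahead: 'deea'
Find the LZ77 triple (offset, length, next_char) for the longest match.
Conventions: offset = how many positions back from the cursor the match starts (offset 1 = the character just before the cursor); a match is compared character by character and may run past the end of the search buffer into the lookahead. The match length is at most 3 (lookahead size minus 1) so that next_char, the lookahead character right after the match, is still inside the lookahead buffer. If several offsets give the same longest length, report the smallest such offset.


Try each offset into the search buffer:
  offset=1 (pos 7, char 'd'): match length 1
  offset=2 (pos 6, char 'a'): match length 0
  offset=3 (pos 5, char 'd'): match length 1
  offset=4 (pos 4, char 'e'): match length 0
  offset=5 (pos 3, char 'd'): match length 2
  offset=6 (pos 2, char 'd'): match length 1
  offset=7 (pos 1, char 'd'): match length 1
  offset=8 (pos 0, char 'd'): match length 1
Longest match has length 2 at offset 5.
next_char = character at position 8 + 2 = 10 -> 'e'

Best match: offset=5, length=2 (matching 'de' starting at position 3)
LZ77 triple: (5, 2, 'e')


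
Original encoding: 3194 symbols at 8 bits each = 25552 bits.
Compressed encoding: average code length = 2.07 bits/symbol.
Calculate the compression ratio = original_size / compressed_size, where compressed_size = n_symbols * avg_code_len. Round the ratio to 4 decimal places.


original_size = n_symbols * orig_bits = 3194 * 8 = 25552 bits
compressed_size = n_symbols * avg_code_len = 3194 * 2.07 = 6611.58 bits
ratio = original_size / compressed_size = 25552 / 6611.58 = 3.8647

Compression ratio = 3.8647


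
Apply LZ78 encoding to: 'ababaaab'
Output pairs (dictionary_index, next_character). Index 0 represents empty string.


LZ78 encoding steps:
Dictionary: {0: ''}
Step 1: w='' (idx 0), next='a' -> output (0, 'a'), add 'a' as idx 1
Step 2: w='' (idx 0), next='b' -> output (0, 'b'), add 'b' as idx 2
Step 3: w='a' (idx 1), next='b' -> output (1, 'b'), add 'ab' as idx 3
Step 4: w='a' (idx 1), next='a' -> output (1, 'a'), add 'aa' as idx 4
Step 5: w='ab' (idx 3), end of input -> output (3, '')


Encoded: [(0, 'a'), (0, 'b'), (1, 'b'), (1, 'a'), (3, '')]


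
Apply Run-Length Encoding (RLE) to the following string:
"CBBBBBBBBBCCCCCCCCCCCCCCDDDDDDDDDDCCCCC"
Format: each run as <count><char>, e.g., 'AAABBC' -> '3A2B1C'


Scanning runs left to right:
  i=0: run of 'C' x 1 -> '1C'
  i=1: run of 'B' x 9 -> '9B'
  i=10: run of 'C' x 14 -> '14C'
  i=24: run of 'D' x 10 -> '10D'
  i=34: run of 'C' x 5 -> '5C'

RLE = 1C9B14C10D5C


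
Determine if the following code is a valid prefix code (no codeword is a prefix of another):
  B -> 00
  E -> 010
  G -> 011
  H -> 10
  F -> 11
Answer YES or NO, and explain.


Checking each pair (does one codeword prefix another?):
  B='00' vs E='010': no prefix
  B='00' vs G='011': no prefix
  B='00' vs H='10': no prefix
  B='00' vs F='11': no prefix
  E='010' vs B='00': no prefix
  E='010' vs G='011': no prefix
  E='010' vs H='10': no prefix
  E='010' vs F='11': no prefix
  G='011' vs B='00': no prefix
  G='011' vs E='010': no prefix
  G='011' vs H='10': no prefix
  G='011' vs F='11': no prefix
  H='10' vs B='00': no prefix
  H='10' vs E='010': no prefix
  H='10' vs G='011': no prefix
  H='10' vs F='11': no prefix
  F='11' vs B='00': no prefix
  F='11' vs E='010': no prefix
  F='11' vs G='011': no prefix
  F='11' vs H='10': no prefix
No violation found over all pairs.

YES -- this is a valid prefix code. No codeword is a prefix of any other codeword.


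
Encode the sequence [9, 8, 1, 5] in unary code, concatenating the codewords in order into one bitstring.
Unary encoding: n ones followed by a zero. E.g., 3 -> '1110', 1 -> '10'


Encode each number as n ones followed by a terminating 0:
  9 -> 1111111110 (10 bits)
  8 -> 111111110 (9 bits)
  1 -> 10 (2 bits)
  5 -> 111110 (6 bits)
Total length = 10 + 9 + 2 + 6 = 27 bits.

Unary([9, 8, 1, 5]) = 111111111011111111010111110 (27 bits)


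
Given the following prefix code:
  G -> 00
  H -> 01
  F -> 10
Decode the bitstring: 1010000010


Decoding step by step:
Bits 10 -> F
Bits 10 -> F
Bits 00 -> G
Bits 00 -> G
Bits 10 -> F


Decoded message: FFGGF


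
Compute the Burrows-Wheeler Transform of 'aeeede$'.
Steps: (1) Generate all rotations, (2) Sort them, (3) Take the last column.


Rotations (sorted):
  0: $aeeede -> last char: e
  1: aeeede$ -> last char: $
  2: de$aeee -> last char: e
  3: e$aeeed -> last char: d
  4: ede$aee -> last char: e
  5: eede$ae -> last char: e
  6: eeede$a -> last char: a


BWT = e$edeea


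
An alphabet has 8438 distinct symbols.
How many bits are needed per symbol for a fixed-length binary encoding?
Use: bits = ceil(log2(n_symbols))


log2(8438) = 13.0427
Bracket: 2^13 = 8192 < 8438 <= 2^14 = 16384
So ceil(log2(8438)) = 14

bits = ceil(log2(8438)) = ceil(13.0427) = 14 bits


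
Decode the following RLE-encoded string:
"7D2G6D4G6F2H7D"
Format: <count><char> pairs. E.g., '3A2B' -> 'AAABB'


Expanding each <count><char> pair:
  7D -> 'DDDDDDD'
  2G -> 'GG'
  6D -> 'DDDDDD'
  4G -> 'GGGG'
  6F -> 'FFFFFF'
  2H -> 'HH'
  7D -> 'DDDDDDD'

Decoded = DDDDDDDGGDDDDDDGGGGFFFFFFHHDDDDDDD


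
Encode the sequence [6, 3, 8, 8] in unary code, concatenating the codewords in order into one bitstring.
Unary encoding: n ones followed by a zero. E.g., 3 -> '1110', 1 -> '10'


Encode each number as n ones followed by a terminating 0:
  6 -> 1111110 (7 bits)
  3 -> 1110 (4 bits)
  8 -> 111111110 (9 bits)
  8 -> 111111110 (9 bits)
Total length = 7 + 4 + 9 + 9 = 29 bits.

Unary([6, 3, 8, 8]) = 11111101110111111110111111110 (29 bits)


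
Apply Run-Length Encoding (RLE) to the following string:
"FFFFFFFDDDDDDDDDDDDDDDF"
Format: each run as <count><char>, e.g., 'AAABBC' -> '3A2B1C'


Scanning runs left to right:
  i=0: run of 'F' x 7 -> '7F'
  i=7: run of 'D' x 15 -> '15D'
  i=22: run of 'F' x 1 -> '1F'

RLE = 7F15D1F


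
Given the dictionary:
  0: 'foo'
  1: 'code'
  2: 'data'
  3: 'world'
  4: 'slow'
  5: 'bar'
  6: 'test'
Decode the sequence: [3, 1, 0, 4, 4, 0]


Look up each index in the dictionary:
  3 -> 'world'
  1 -> 'code'
  0 -> 'foo'
  4 -> 'slow'
  4 -> 'slow'
  0 -> 'foo'

Decoded: "world code foo slow slow foo"


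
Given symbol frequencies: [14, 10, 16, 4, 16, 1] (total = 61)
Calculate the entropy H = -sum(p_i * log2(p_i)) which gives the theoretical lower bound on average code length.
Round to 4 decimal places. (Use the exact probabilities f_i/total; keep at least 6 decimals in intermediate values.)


Per-symbol terms -p_i * log2(p_i) with p_i = f_i/61:
  p = 14/61 = 0.229508: log2(p) = -2.123382, -p*log2(p) = 0.487334
  p = 10/61 = 0.163934: log2(p) = -2.608809, -p*log2(p) = 0.427674
  p = 16/61 = 0.262295: log2(p) = -1.930737, -p*log2(p) = 0.506423
  p = 4/61 = 0.065574: log2(p) = -3.930737, -p*log2(p) = 0.257753
  p = 16/61 = 0.262295: log2(p) = -1.930737, -p*log2(p) = 0.506423
  p = 1/61 = 0.016393: log2(p) = -5.930737, -p*log2(p) = 0.097225
H = 0.487334 + 0.427674 + 0.506423 + 0.257753 + 0.506423 + 0.097225 = 2.282832

H = 2.2828 bits/symbol


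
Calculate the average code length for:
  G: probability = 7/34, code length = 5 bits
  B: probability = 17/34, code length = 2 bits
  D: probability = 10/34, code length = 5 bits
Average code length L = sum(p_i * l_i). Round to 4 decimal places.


Weighted contributions p_i * l_i:
  G: (7/34) * 5 = 35/34
  B: (17/34) * 2 = 34/34
  D: (10/34) * 5 = 50/34
Sum = (35 + 34 + 50)/34 = 119/34

L = 119/34 = 3.5000 bits/symbol


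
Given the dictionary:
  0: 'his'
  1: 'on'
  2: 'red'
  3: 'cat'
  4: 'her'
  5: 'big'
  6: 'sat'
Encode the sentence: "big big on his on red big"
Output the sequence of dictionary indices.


Look up each word in the dictionary:
  'big' -> 5
  'big' -> 5
  'on' -> 1
  'his' -> 0
  'on' -> 1
  'red' -> 2
  'big' -> 5

Encoded: [5, 5, 1, 0, 1, 2, 5]


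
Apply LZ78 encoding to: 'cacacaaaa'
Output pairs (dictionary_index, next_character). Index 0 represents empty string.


LZ78 encoding steps:
Dictionary: {0: ''}
Step 1: w='' (idx 0), next='c' -> output (0, 'c'), add 'c' as idx 1
Step 2: w='' (idx 0), next='a' -> output (0, 'a'), add 'a' as idx 2
Step 3: w='c' (idx 1), next='a' -> output (1, 'a'), add 'ca' as idx 3
Step 4: w='ca' (idx 3), next='a' -> output (3, 'a'), add 'caa' as idx 4
Step 5: w='a' (idx 2), next='a' -> output (2, 'a'), add 'aa' as idx 5


Encoded: [(0, 'c'), (0, 'a'), (1, 'a'), (3, 'a'), (2, 'a')]


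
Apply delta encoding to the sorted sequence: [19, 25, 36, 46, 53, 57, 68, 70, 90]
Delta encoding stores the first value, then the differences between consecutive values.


First value: 19
Deltas:
  25 - 19 = 6
  36 - 25 = 11
  46 - 36 = 10
  53 - 46 = 7
  57 - 53 = 4
  68 - 57 = 11
  70 - 68 = 2
  90 - 70 = 20


Delta encoded: [19, 6, 11, 10, 7, 4, 11, 2, 20]


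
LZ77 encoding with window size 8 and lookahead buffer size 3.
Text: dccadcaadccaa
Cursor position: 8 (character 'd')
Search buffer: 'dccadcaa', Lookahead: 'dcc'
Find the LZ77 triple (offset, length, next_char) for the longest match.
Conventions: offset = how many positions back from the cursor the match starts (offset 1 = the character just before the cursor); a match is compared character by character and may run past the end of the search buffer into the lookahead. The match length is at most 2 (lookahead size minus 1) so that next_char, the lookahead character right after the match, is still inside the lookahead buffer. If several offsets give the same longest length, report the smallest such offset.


Try each offset into the search buffer:
  offset=1 (pos 7, char 'a'): match length 0
  offset=2 (pos 6, char 'a'): match length 0
  offset=3 (pos 5, char 'c'): match length 0
  offset=4 (pos 4, char 'd'): match length 2
  offset=5 (pos 3, char 'a'): match length 0
  offset=6 (pos 2, char 'c'): match length 0
  offset=7 (pos 1, char 'c'): match length 0
  offset=8 (pos 0, char 'd'): match length 2
Longest match has length 2, found at offsets 4, 8; take the smallest, offset 4.
next_char = character at position 8 + 2 = 10 -> 'c'

Best match: offset=4, length=2 (matching 'dc' starting at position 4)
LZ77 triple: (4, 2, 'c')


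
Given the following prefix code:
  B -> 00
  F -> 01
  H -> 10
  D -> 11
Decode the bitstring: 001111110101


Decoding step by step:
Bits 00 -> B
Bits 11 -> D
Bits 11 -> D
Bits 11 -> D
Bits 01 -> F
Bits 01 -> F


Decoded message: BDDDFF


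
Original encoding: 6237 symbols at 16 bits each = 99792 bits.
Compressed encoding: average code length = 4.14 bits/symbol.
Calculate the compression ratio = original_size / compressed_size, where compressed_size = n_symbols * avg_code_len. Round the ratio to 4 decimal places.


original_size = n_symbols * orig_bits = 6237 * 16 = 99792 bits
compressed_size = n_symbols * avg_code_len = 6237 * 4.14 = 25821.18 bits
ratio = original_size / compressed_size = 99792 / 25821.18 = 3.8647

Compression ratio = 3.8647


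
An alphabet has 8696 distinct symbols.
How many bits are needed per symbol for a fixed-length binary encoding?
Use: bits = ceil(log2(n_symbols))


log2(8696) = 13.0861
Bracket: 2^13 = 8192 < 8696 <= 2^14 = 16384
So ceil(log2(8696)) = 14

bits = ceil(log2(8696)) = ceil(13.0861) = 14 bits


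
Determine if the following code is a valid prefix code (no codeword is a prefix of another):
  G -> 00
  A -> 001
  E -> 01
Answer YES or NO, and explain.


Checking each pair (does one codeword prefix another?):
  G='00' vs A='001': prefix -- VIOLATION

NO -- this is NOT a valid prefix code. G (00) is a prefix of A (001).


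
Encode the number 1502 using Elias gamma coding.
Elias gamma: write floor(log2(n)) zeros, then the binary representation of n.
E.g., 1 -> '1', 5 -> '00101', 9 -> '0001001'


num_bits = floor(log2(1502)) + 1 = 11
leading_zeros = num_bits - 1 = 10
binary(1502) = 10111011110

Elias gamma(1502) = '0000000000' + '10111011110' = 000000000010111011110 (21 bits)


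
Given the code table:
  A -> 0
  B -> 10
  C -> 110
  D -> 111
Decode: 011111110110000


Decoding:
0 -> A
111 -> D
111 -> D
10 -> B
110 -> C
0 -> A
0 -> A
0 -> A


Result: ADDBCAAA


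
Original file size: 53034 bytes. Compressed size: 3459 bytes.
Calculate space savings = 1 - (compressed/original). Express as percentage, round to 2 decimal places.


ratio = compressed/original = 3459/53034 = 0.065222
savings = 1 - ratio = 1 - 0.065222 = 0.934778
as a percentage: 0.934778 * 100 = 93.48%

Space savings = 1 - 3459/53034 = 93.48%


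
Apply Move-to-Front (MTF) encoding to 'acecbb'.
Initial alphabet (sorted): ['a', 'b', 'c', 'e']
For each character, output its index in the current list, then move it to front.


MTF encoding:
'a': index 0 in ['a', 'b', 'c', 'e'] -> ['a', 'b', 'c', 'e']
'c': index 2 in ['a', 'b', 'c', 'e'] -> ['c', 'a', 'b', 'e']
'e': index 3 in ['c', 'a', 'b', 'e'] -> ['e', 'c', 'a', 'b']
'c': index 1 in ['e', 'c', 'a', 'b'] -> ['c', 'e', 'a', 'b']
'b': index 3 in ['c', 'e', 'a', 'b'] -> ['b', 'c', 'e', 'a']
'b': index 0 in ['b', 'c', 'e', 'a'] -> ['b', 'c', 'e', 'a']


Output: [0, 2, 3, 1, 3, 0]


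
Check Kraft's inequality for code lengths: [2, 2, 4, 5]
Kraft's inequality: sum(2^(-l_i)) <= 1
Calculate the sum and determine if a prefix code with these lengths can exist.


Sum = 2^(-2) + 2^(-2) + 2^(-4) + 2^(-5)
    = 0.25 + 0.25 + 0.0625 + 0.03125
    = 19/32 = 0.59375
Since 0.59375 <= 1, Kraft's inequality IS satisfied.
A prefix code with these lengths CAN exist.

Kraft sum = 0.59375. Satisfied.


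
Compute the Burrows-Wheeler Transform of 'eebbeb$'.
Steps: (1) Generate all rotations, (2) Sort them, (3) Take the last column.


Rotations (sorted):
  0: $eebbeb -> last char: b
  1: b$eebbe -> last char: e
  2: bbeb$ee -> last char: e
  3: beb$eeb -> last char: b
  4: eb$eebb -> last char: b
  5: ebbeb$e -> last char: e
  6: eebbeb$ -> last char: $


BWT = beebbe$


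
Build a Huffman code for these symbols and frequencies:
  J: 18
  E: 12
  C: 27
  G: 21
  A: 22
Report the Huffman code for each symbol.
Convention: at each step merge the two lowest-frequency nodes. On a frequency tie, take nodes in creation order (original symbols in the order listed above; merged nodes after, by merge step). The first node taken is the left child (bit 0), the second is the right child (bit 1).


Huffman tree construction:
Step 1: Merge E(12) + J(18) = 30
Step 2: Merge G(21) + A(22) = 43
Step 3: Merge C(27) + (E+J)(30) = 57
Step 4: Merge (G+A)(43) + (C+(E+J))(57) = 100
Read each symbol's code off the tree from the root (left child = 0, right child = 1).

Codes:
  J: 111 (length 3)
  E: 110 (length 3)
  C: 10 (length 2)
  G: 00 (length 2)
  A: 01 (length 2)
Average code length: 230/100 = 2.3000 bits/symbol


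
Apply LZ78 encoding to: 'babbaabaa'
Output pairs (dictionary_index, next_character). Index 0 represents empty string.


LZ78 encoding steps:
Dictionary: {0: ''}
Step 1: w='' (idx 0), next='b' -> output (0, 'b'), add 'b' as idx 1
Step 2: w='' (idx 0), next='a' -> output (0, 'a'), add 'a' as idx 2
Step 3: w='b' (idx 1), next='b' -> output (1, 'b'), add 'bb' as idx 3
Step 4: w='a' (idx 2), next='a' -> output (2, 'a'), add 'aa' as idx 4
Step 5: w='b' (idx 1), next='a' -> output (1, 'a'), add 'ba' as idx 5
Step 6: w='a' (idx 2), end of input -> output (2, '')


Encoded: [(0, 'b'), (0, 'a'), (1, 'b'), (2, 'a'), (1, 'a'), (2, '')]


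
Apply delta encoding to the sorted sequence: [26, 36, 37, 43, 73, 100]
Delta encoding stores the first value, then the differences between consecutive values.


First value: 26
Deltas:
  36 - 26 = 10
  37 - 36 = 1
  43 - 37 = 6
  73 - 43 = 30
  100 - 73 = 27


Delta encoded: [26, 10, 1, 6, 30, 27]


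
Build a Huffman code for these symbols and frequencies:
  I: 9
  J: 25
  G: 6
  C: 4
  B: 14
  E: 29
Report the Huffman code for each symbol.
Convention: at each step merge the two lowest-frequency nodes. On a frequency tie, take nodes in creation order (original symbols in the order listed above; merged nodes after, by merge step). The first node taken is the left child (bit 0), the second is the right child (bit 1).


Huffman tree construction:
Step 1: Merge C(4) + G(6) = 10
Step 2: Merge I(9) + (C+G)(10) = 19
Step 3: Merge B(14) + (I+(C+G))(19) = 33
Step 4: Merge J(25) + E(29) = 54
Step 5: Merge (B+(I+(C+G)))(33) + (J+E)(54) = 87
Read each symbol's code off the tree from the root (left child = 0, right child = 1).

Codes:
  I: 010 (length 3)
  J: 10 (length 2)
  G: 0111 (length 4)
  C: 0110 (length 4)
  B: 00 (length 2)
  E: 11 (length 2)
Average code length: 203/87 = 2.3333 bits/symbol


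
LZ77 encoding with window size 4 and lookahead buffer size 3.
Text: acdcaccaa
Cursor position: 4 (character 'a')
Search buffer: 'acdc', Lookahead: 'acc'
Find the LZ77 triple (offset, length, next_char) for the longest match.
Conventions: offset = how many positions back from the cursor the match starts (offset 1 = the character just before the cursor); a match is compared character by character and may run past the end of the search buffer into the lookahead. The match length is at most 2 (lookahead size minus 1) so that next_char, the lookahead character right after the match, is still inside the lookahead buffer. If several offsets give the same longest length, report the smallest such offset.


Try each offset into the search buffer:
  offset=1 (pos 3, char 'c'): match length 0
  offset=2 (pos 2, char 'd'): match length 0
  offset=3 (pos 1, char 'c'): match length 0
  offset=4 (pos 0, char 'a'): match length 2
Longest match has length 2 at offset 4.
next_char = character at position 4 + 2 = 6 -> 'c'

Best match: offset=4, length=2 (matching 'ac' starting at position 0)
LZ77 triple: (4, 2, 'c')


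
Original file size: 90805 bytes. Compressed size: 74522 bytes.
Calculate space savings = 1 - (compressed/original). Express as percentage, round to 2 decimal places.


ratio = compressed/original = 74522/90805 = 0.820682
savings = 1 - ratio = 1 - 0.820682 = 0.179318
as a percentage: 0.179318 * 100 = 17.93%

Space savings = 1 - 74522/90805 = 17.93%


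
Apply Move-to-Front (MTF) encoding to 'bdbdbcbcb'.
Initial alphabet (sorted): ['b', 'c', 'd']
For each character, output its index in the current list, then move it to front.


MTF encoding:
'b': index 0 in ['b', 'c', 'd'] -> ['b', 'c', 'd']
'd': index 2 in ['b', 'c', 'd'] -> ['d', 'b', 'c']
'b': index 1 in ['d', 'b', 'c'] -> ['b', 'd', 'c']
'd': index 1 in ['b', 'd', 'c'] -> ['d', 'b', 'c']
'b': index 1 in ['d', 'b', 'c'] -> ['b', 'd', 'c']
'c': index 2 in ['b', 'd', 'c'] -> ['c', 'b', 'd']
'b': index 1 in ['c', 'b', 'd'] -> ['b', 'c', 'd']
'c': index 1 in ['b', 'c', 'd'] -> ['c', 'b', 'd']
'b': index 1 in ['c', 'b', 'd'] -> ['b', 'c', 'd']


Output: [0, 2, 1, 1, 1, 2, 1, 1, 1]


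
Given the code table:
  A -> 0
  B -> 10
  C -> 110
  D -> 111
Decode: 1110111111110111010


Decoding:
111 -> D
0 -> A
111 -> D
111 -> D
110 -> C
111 -> D
0 -> A
10 -> B


Result: DADDCDAB


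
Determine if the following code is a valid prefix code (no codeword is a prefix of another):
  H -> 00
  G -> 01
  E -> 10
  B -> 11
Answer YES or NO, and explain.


Checking each pair (does one codeword prefix another?):
  H='00' vs G='01': no prefix
  H='00' vs E='10': no prefix
  H='00' vs B='11': no prefix
  G='01' vs H='00': no prefix
  G='01' vs E='10': no prefix
  G='01' vs B='11': no prefix
  E='10' vs H='00': no prefix
  E='10' vs G='01': no prefix
  E='10' vs B='11': no prefix
  B='11' vs H='00': no prefix
  B='11' vs G='01': no prefix
  B='11' vs E='10': no prefix
No violation found over all pairs.

YES -- this is a valid prefix code. No codeword is a prefix of any other codeword.


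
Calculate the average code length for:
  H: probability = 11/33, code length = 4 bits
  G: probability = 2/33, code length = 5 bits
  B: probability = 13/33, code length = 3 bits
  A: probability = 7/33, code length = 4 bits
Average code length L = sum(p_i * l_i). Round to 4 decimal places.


Weighted contributions p_i * l_i:
  H: (11/33) * 4 = 44/33
  G: (2/33) * 5 = 10/33
  B: (13/33) * 3 = 39/33
  A: (7/33) * 4 = 28/33
Sum = (44 + 10 + 39 + 28)/33 = 121/33

L = 121/33 = 3.6667 bits/symbol


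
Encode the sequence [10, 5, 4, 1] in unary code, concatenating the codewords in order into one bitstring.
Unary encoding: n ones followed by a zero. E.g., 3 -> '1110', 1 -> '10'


Encode each number as n ones followed by a terminating 0:
  10 -> 11111111110 (11 bits)
  5 -> 111110 (6 bits)
  4 -> 11110 (5 bits)
  1 -> 10 (2 bits)
Total length = 11 + 6 + 5 + 2 = 24 bits.

Unary([10, 5, 4, 1]) = 111111111101111101111010 (24 bits)


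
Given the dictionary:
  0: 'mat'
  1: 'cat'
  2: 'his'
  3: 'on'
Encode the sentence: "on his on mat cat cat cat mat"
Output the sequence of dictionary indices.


Look up each word in the dictionary:
  'on' -> 3
  'his' -> 2
  'on' -> 3
  'mat' -> 0
  'cat' -> 1
  'cat' -> 1
  'cat' -> 1
  'mat' -> 0

Encoded: [3, 2, 3, 0, 1, 1, 1, 0]


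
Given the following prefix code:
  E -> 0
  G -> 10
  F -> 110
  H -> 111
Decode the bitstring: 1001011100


Decoding step by step:
Bits 10 -> G
Bits 0 -> E
Bits 10 -> G
Bits 111 -> H
Bits 0 -> E
Bits 0 -> E


Decoded message: GEGHEE


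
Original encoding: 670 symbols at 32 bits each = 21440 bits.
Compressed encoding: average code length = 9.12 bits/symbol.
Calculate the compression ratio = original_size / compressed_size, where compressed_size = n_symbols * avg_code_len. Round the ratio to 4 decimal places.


original_size = n_symbols * orig_bits = 670 * 32 = 21440 bits
compressed_size = n_symbols * avg_code_len = 670 * 9.12 = 6110.4 bits
ratio = original_size / compressed_size = 21440 / 6110.4 = 3.5088

Compression ratio = 3.5088


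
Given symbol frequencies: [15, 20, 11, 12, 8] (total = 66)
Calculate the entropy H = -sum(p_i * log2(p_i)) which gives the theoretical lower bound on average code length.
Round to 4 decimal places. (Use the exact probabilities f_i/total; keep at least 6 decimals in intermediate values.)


Per-symbol terms -p_i * log2(p_i) with p_i = f_i/66:
  p = 15/66 = 0.227273: log2(p) = -2.137504, -p*log2(p) = 0.485796
  p = 20/66 = 0.303030: log2(p) = -1.722466, -p*log2(p) = 0.521959
  p = 11/66 = 0.166667: log2(p) = -2.584963, -p*log2(p) = 0.430827
  p = 12/66 = 0.181818: log2(p) = -2.459432, -p*log2(p) = 0.447169
  p = 8/66 = 0.121212: log2(p) = -3.044394, -p*log2(p) = 0.369017
H = 0.485796 + 0.521959 + 0.430827 + 0.447169 + 0.369017 = 2.254768

H = 2.2548 bits/symbol


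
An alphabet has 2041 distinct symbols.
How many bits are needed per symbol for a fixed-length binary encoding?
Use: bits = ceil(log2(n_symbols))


log2(2041) = 10.9951
Bracket: 2^10 = 1024 < 2041 <= 2^11 = 2048
So ceil(log2(2041)) = 11

bits = ceil(log2(2041)) = ceil(10.9951) = 11 bits


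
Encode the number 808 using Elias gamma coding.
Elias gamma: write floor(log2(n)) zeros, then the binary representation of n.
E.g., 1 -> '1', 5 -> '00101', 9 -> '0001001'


num_bits = floor(log2(808)) + 1 = 10
leading_zeros = num_bits - 1 = 9
binary(808) = 1100101000

Elias gamma(808) = '000000000' + '1100101000' = 0000000001100101000 (19 bits)


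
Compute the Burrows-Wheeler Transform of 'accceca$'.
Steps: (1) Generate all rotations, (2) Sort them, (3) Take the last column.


Rotations (sorted):
  0: $accceca -> last char: a
  1: a$acccec -> last char: c
  2: accceca$ -> last char: $
  3: ca$accce -> last char: e
  4: ccceca$a -> last char: a
  5: cceca$ac -> last char: c
  6: ceca$acc -> last char: c
  7: eca$accc -> last char: c


BWT = ac$eaccc


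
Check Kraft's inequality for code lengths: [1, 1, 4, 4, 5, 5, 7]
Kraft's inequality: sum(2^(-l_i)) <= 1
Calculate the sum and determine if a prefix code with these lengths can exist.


Sum = 2^(-1) + 2^(-1) + 2^(-4) + 2^(-4) + 2^(-5) + 2^(-5) + 2^(-7)
    = 0.5 + 0.5 + 0.0625 + 0.0625 + 0.03125 + 0.03125 + 0.0078125
    = 153/128 = 1.1953125
Since 1.1953125 > 1, Kraft's inequality is NOT satisfied.
A prefix code with these lengths CANNOT exist.

Kraft sum = 1.1953125. Not satisfied.


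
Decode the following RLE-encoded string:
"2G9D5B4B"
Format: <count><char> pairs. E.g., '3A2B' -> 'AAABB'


Expanding each <count><char> pair:
  2G -> 'GG'
  9D -> 'DDDDDDDDD'
  5B -> 'BBBBB'
  4B -> 'BBBB'

Decoded = GGDDDDDDDDDBBBBBBBBB


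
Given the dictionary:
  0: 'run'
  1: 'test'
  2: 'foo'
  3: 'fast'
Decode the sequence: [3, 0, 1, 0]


Look up each index in the dictionary:
  3 -> 'fast'
  0 -> 'run'
  1 -> 'test'
  0 -> 'run'

Decoded: "fast run test run"


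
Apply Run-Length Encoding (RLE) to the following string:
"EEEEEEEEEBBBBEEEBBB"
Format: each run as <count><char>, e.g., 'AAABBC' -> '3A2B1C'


Scanning runs left to right:
  i=0: run of 'E' x 9 -> '9E'
  i=9: run of 'B' x 4 -> '4B'
  i=13: run of 'E' x 3 -> '3E'
  i=16: run of 'B' x 3 -> '3B'

RLE = 9E4B3E3B


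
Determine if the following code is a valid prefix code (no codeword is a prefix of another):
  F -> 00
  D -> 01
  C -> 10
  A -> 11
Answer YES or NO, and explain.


Checking each pair (does one codeword prefix another?):
  F='00' vs D='01': no prefix
  F='00' vs C='10': no prefix
  F='00' vs A='11': no prefix
  D='01' vs F='00': no prefix
  D='01' vs C='10': no prefix
  D='01' vs A='11': no prefix
  C='10' vs F='00': no prefix
  C='10' vs D='01': no prefix
  C='10' vs A='11': no prefix
  A='11' vs F='00': no prefix
  A='11' vs D='01': no prefix
  A='11' vs C='10': no prefix
No violation found over all pairs.

YES -- this is a valid prefix code. No codeword is a prefix of any other codeword.


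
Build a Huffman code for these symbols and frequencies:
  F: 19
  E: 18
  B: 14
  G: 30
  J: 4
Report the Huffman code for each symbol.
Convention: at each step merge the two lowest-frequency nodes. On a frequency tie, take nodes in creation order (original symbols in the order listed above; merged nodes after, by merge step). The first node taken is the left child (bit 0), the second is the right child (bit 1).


Huffman tree construction:
Step 1: Merge J(4) + B(14) = 18
Step 2: Merge E(18) + (J+B)(18) = 36
Step 3: Merge F(19) + G(30) = 49
Step 4: Merge (E+(J+B))(36) + (F+G)(49) = 85
Read each symbol's code off the tree from the root (left child = 0, right child = 1).

Codes:
  F: 10 (length 2)
  E: 00 (length 2)
  B: 011 (length 3)
  G: 11 (length 2)
  J: 010 (length 3)
Average code length: 188/85 = 2.2118 bits/symbol


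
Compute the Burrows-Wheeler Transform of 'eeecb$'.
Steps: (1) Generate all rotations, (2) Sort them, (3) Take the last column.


Rotations (sorted):
  0: $eeecb -> last char: b
  1: b$eeec -> last char: c
  2: cb$eee -> last char: e
  3: ecb$ee -> last char: e
  4: eecb$e -> last char: e
  5: eeecb$ -> last char: $


BWT = bceee$


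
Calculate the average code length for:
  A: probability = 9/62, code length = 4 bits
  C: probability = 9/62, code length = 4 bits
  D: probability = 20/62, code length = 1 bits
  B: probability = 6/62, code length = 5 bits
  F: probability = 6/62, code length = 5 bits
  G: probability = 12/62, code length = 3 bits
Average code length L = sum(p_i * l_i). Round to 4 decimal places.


Weighted contributions p_i * l_i:
  A: (9/62) * 4 = 36/62
  C: (9/62) * 4 = 36/62
  D: (20/62) * 1 = 20/62
  B: (6/62) * 5 = 30/62
  F: (6/62) * 5 = 30/62
  G: (12/62) * 3 = 36/62
Sum = (36 + 36 + 20 + 30 + 30 + 36)/62 = 188/62

L = 188/62 = 3.0323 bits/symbol


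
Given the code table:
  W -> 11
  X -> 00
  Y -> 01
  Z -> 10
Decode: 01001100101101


Decoding:
01 -> Y
00 -> X
11 -> W
00 -> X
10 -> Z
11 -> W
01 -> Y


Result: YXWXZWY


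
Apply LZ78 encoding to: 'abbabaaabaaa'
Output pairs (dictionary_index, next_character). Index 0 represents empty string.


LZ78 encoding steps:
Dictionary: {0: ''}
Step 1: w='' (idx 0), next='a' -> output (0, 'a'), add 'a' as idx 1
Step 2: w='' (idx 0), next='b' -> output (0, 'b'), add 'b' as idx 2
Step 3: w='b' (idx 2), next='a' -> output (2, 'a'), add 'ba' as idx 3
Step 4: w='ba' (idx 3), next='a' -> output (3, 'a'), add 'baa' as idx 4
Step 5: w='a' (idx 1), next='b' -> output (1, 'b'), add 'ab' as idx 5
Step 6: w='a' (idx 1), next='a' -> output (1, 'a'), add 'aa' as idx 6
Step 7: w='a' (idx 1), end of input -> output (1, '')


Encoded: [(0, 'a'), (0, 'b'), (2, 'a'), (3, 'a'), (1, 'b'), (1, 'a'), (1, '')]


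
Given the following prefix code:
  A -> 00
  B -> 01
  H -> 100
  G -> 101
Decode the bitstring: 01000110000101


Decoding step by step:
Bits 01 -> B
Bits 00 -> A
Bits 01 -> B
Bits 100 -> H
Bits 00 -> A
Bits 101 -> G


Decoded message: BABHAG


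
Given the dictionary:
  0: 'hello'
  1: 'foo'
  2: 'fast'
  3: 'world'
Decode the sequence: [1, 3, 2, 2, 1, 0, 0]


Look up each index in the dictionary:
  1 -> 'foo'
  3 -> 'world'
  2 -> 'fast'
  2 -> 'fast'
  1 -> 'foo'
  0 -> 'hello'
  0 -> 'hello'

Decoded: "foo world fast fast foo hello hello"


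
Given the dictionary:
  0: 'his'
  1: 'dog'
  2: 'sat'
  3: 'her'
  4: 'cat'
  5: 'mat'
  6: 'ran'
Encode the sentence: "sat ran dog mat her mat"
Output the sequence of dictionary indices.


Look up each word in the dictionary:
  'sat' -> 2
  'ran' -> 6
  'dog' -> 1
  'mat' -> 5
  'her' -> 3
  'mat' -> 5

Encoded: [2, 6, 1, 5, 3, 5]


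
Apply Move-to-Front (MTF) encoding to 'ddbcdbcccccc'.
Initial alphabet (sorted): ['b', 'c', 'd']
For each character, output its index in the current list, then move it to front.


MTF encoding:
'd': index 2 in ['b', 'c', 'd'] -> ['d', 'b', 'c']
'd': index 0 in ['d', 'b', 'c'] -> ['d', 'b', 'c']
'b': index 1 in ['d', 'b', 'c'] -> ['b', 'd', 'c']
'c': index 2 in ['b', 'd', 'c'] -> ['c', 'b', 'd']
'd': index 2 in ['c', 'b', 'd'] -> ['d', 'c', 'b']
'b': index 2 in ['d', 'c', 'b'] -> ['b', 'd', 'c']
'c': index 2 in ['b', 'd', 'c'] -> ['c', 'b', 'd']
'c': index 0 in ['c', 'b', 'd'] -> ['c', 'b', 'd']
'c': index 0 in ['c', 'b', 'd'] -> ['c', 'b', 'd']
'c': index 0 in ['c', 'b', 'd'] -> ['c', 'b', 'd']
'c': index 0 in ['c', 'b', 'd'] -> ['c', 'b', 'd']
'c': index 0 in ['c', 'b', 'd'] -> ['c', 'b', 'd']


Output: [2, 0, 1, 2, 2, 2, 2, 0, 0, 0, 0, 0]


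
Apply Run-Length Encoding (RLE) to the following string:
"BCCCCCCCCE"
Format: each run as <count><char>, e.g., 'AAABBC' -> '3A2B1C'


Scanning runs left to right:
  i=0: run of 'B' x 1 -> '1B'
  i=1: run of 'C' x 8 -> '8C'
  i=9: run of 'E' x 1 -> '1E'

RLE = 1B8C1E


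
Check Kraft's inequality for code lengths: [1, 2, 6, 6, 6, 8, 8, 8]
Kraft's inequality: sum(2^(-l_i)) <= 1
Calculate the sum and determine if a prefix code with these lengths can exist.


Sum = 2^(-1) + 2^(-2) + 2^(-6) + 2^(-6) + 2^(-6) + 2^(-8) + 2^(-8) + 2^(-8)
    = 0.5 + 0.25 + 0.015625 + 0.015625 + 0.015625 + 0.00390625 + 0.00390625 + 0.00390625
    = 207/256 = 0.80859375
Since 0.80859375 <= 1, Kraft's inequality IS satisfied.
A prefix code with these lengths CAN exist.

Kraft sum = 0.80859375. Satisfied.


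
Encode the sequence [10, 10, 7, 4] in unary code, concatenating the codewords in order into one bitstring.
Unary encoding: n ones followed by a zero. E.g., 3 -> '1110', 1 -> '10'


Encode each number as n ones followed by a terminating 0:
  10 -> 11111111110 (11 bits)
  10 -> 11111111110 (11 bits)
  7 -> 11111110 (8 bits)
  4 -> 11110 (5 bits)
Total length = 11 + 11 + 8 + 5 = 35 bits.

Unary([10, 10, 7, 4]) = 11111111110111111111101111111011110 (35 bits)


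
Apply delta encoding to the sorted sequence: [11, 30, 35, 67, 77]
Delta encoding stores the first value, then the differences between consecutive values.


First value: 11
Deltas:
  30 - 11 = 19
  35 - 30 = 5
  67 - 35 = 32
  77 - 67 = 10


Delta encoded: [11, 19, 5, 32, 10]


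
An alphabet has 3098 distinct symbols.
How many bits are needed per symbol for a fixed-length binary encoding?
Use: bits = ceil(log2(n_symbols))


log2(3098) = 11.5971
Bracket: 2^11 = 2048 < 3098 <= 2^12 = 4096
So ceil(log2(3098)) = 12

bits = ceil(log2(3098)) = ceil(11.5971) = 12 bits


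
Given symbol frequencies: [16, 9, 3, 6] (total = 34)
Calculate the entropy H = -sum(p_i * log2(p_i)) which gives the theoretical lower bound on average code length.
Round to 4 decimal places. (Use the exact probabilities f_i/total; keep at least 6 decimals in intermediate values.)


Per-symbol terms -p_i * log2(p_i) with p_i = f_i/34:
  p = 16/34 = 0.470588: log2(p) = -1.087463, -p*log2(p) = 0.511747
  p = 9/34 = 0.264706: log2(p) = -1.917538, -p*log2(p) = 0.507584
  p = 3/34 = 0.088235: log2(p) = -3.502500, -p*log2(p) = 0.309044
  p = 6/34 = 0.176471: log2(p) = -2.502500, -p*log2(p) = 0.441618
H = 0.511747 + 0.507584 + 0.309044 + 0.441618 = 1.769993

H = 1.77 bits/symbol


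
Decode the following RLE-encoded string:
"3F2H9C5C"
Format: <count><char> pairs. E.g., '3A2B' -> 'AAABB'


Expanding each <count><char> pair:
  3F -> 'FFF'
  2H -> 'HH'
  9C -> 'CCCCCCCCC'
  5C -> 'CCCCC'

Decoded = FFFHHCCCCCCCCCCCCCC


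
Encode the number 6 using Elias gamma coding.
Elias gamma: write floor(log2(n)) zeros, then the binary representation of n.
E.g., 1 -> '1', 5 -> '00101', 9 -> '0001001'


num_bits = floor(log2(6)) + 1 = 3
leading_zeros = num_bits - 1 = 2
binary(6) = 110

Elias gamma(6) = '00' + '110' = 00110 (5 bits)


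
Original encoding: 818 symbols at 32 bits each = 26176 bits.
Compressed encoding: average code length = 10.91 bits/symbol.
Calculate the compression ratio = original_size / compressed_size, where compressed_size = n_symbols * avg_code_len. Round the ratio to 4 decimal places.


original_size = n_symbols * orig_bits = 818 * 32 = 26176 bits
compressed_size = n_symbols * avg_code_len = 818 * 10.91 = 8924.38 bits
ratio = original_size / compressed_size = 26176 / 8924.38 = 2.9331

Compression ratio = 2.9331


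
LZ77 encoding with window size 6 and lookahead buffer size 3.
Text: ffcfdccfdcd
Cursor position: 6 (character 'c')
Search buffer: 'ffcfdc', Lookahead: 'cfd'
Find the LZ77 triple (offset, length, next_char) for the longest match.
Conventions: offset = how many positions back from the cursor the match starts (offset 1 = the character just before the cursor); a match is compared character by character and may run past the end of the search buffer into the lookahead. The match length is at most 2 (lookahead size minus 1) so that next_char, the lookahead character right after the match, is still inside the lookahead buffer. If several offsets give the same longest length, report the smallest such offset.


Try each offset into the search buffer:
  offset=1 (pos 5, char 'c'): match length 1
  offset=2 (pos 4, char 'd'): match length 0
  offset=3 (pos 3, char 'f'): match length 0
  offset=4 (pos 2, char 'c'): match length 2
  offset=5 (pos 1, char 'f'): match length 0
  offset=6 (pos 0, char 'f'): match length 0
Longest match has length 2 at offset 4.
next_char = character at position 6 + 2 = 8 -> 'd'

Best match: offset=4, length=2 (matching 'cf' starting at position 2)
LZ77 triple: (4, 2, 'd')
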